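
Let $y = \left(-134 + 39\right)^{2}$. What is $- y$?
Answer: $-9025$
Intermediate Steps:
$y = 9025$ ($y = \left(-95\right)^{2} = 9025$)
$- y = \left(-1\right) 9025 = -9025$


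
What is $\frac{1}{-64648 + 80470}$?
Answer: $\frac{1}{15822} \approx 6.3203 \cdot 10^{-5}$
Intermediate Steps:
$\frac{1}{-64648 + 80470} = \frac{1}{15822}$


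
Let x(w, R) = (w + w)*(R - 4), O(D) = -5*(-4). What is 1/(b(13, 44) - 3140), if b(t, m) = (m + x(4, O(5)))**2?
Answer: 1/26444 ≈ 3.7816e-5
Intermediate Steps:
O(D) = 20
x(w, R) = 2*w*(-4 + R) (x(w, R) = (2*w)*(-4 + R) = 2*w*(-4 + R))
b(t, m) = (128 + m)**2 (b(t, m) = (m + 2*4*(-4 + 20))**2 = (m + 2*4*16)**2 = (m + 128)**2 = (128 + m)**2)
1/(b(13, 44) - 3140) = 1/((128 + 44)**2 - 3140) = 1/(172**2 - 3140) = 1/(29584 - 3140) = 1/26444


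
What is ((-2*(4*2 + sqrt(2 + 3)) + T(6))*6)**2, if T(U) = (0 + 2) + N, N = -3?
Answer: 11124 + 2448*sqrt(5) ≈ 16598.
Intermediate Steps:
T(U) = -1 (T(U) = (0 + 2) - 3 = 2 - 3 = -1)
((-2*(4*2 + sqrt(2 + 3)) + T(6))*6)**2 = ((-2*(4*2 + sqrt(2 + 3)) - 1)*6)**2 = ((-2*(8 + sqrt(5)) - 1)*6)**2 = (((-16 - 2*sqrt(5)) - 1)*6)**2 = ((-17 - 2*sqrt(5))*6)**2 = (-102 - 12*sqrt(5))**2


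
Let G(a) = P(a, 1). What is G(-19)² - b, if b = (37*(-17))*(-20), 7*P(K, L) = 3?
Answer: -616411/49 ≈ -12580.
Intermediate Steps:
P(K, L) = 3/7 (P(K, L) = (⅐)*3 = 3/7)
G(a) = 3/7
b = 12580 (b = -629*(-20) = 12580)
G(-19)² - b = (3/7)² - 1*12580 = 9/49 - 12580 = -616411/49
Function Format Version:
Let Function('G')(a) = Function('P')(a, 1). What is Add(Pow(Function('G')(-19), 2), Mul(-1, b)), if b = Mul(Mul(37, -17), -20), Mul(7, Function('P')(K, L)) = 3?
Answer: Rational(-616411, 49) ≈ -12580.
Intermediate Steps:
Function('P')(K, L) = Rational(3, 7) (Function('P')(K, L) = Mul(Rational(1, 7), 3) = Rational(3, 7))
Function('G')(a) = Rational(3, 7)
b = 12580 (b = Mul(-629, -20) = 12580)
Add(Pow(Function('G')(-19), 2), Mul(-1, b)) = Add(Pow(Rational(3, 7), 2), Mul(-1, 12580)) = Add(Rational(9, 49), -12580) = Rational(-616411, 49)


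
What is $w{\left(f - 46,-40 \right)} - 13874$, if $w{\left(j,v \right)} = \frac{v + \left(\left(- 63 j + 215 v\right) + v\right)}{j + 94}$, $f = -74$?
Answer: $- \frac{179802}{13} \approx -13831.0$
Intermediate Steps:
$w{\left(j,v \right)} = \frac{- 63 j + 217 v}{94 + j}$ ($w{\left(j,v \right)} = \frac{v - \left(- 216 v + 63 j\right)}{94 + j} = \frac{- 63 j + 217 v}{94 + j}$)
$w{\left(f - 46,-40 \right)} - 13874 = \frac{7 \left(- 9 \left(-74 - 46\right) + 31 \left(-40\right)\right)}{94 - 120} - 13874 = \frac{7 \left(- 9 \left(-74 - 46\right) - 1240\right)}{94 - 120} - 13874 = \frac{7 \left(\left(-9\right) \left(-120\right) - 1240\right)}{94 - 120} - 13874 = \frac{7 \left(1080 - 1240\right)}{-26} - 13874 = 7 \left(- \frac{1}{26}\right) \left(-160\right) - 13874 = \frac{560}{13} - 13874 = - \frac{179802}{13}$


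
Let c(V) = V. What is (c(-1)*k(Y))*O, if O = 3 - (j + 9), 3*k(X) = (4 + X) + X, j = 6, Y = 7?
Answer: 72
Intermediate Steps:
k(X) = 4/3 + 2*X/3 (k(X) = ((4 + X) + X)/3 = (4 + 2*X)/3 = 4/3 + 2*X/3)
O = -12 (O = 3 - (6 + 9) = 3 - 1*15 = 3 - 15 = -12)
(c(-1)*k(Y))*O = -(4/3 + (⅔)*7)*(-12) = -(4/3 + 14/3)*(-12) = -1*6*(-12) = -6*(-12) = 72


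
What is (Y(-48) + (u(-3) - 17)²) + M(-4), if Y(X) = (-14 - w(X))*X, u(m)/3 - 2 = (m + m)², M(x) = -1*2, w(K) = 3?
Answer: 10223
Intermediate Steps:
M(x) = -2
u(m) = 6 + 12*m² (u(m) = 6 + 3*(m + m)² = 6 + 3*(2*m)² = 6 + 3*(4*m²) = 6 + 12*m²)
Y(X) = -17*X (Y(X) = (-14 - 1*3)*X = (-14 - 3)*X = -17*X)
(Y(-48) + (u(-3) - 17)²) + M(-4) = (-17*(-48) + ((6 + 12*(-3)²) - 17)²) - 2 = (816 + ((6 + 12*9) - 17)²) - 2 = (816 + ((6 + 108) - 17)²) - 2 = (816 + (114 - 17)²) - 2 = (816 + 97²) - 2 = (816 + 9409) - 2 = 10225 - 2 = 10223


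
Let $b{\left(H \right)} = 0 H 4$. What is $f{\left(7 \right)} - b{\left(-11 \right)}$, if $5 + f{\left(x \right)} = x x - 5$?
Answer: $39$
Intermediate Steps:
$b{\left(H \right)} = 0$ ($b{\left(H \right)} = 0 \cdot 4 = 0$)
$f{\left(x \right)} = -10 + x^{2}$ ($f{\left(x \right)} = -5 + \left(x x - 5\right) = -5 + \left(x^{2} - 5\right) = -5 + \left(-5 + x^{2}\right) = -10 + x^{2}$)
$f{\left(7 \right)} - b{\left(-11 \right)} = \left(-10 + 7^{2}\right) - 0 = \left(-10 + 49\right) + 0 = 39 + 0 = 39$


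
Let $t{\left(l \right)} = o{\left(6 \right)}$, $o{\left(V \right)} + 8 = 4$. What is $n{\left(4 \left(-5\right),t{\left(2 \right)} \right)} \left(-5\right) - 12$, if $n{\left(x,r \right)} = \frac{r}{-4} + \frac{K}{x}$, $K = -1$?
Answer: $- \frac{69}{4} \approx -17.25$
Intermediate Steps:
$o{\left(V \right)} = -4$ ($o{\left(V \right)} = -8 + 4 = -4$)
$t{\left(l \right)} = -4$
$n{\left(x,r \right)} = - \frac{1}{x} - \frac{r}{4}$ ($n{\left(x,r \right)} = \frac{r}{-4} - \frac{1}{x} = r \left(- \frac{1}{4}\right) - \frac{1}{x} = - \frac{r}{4} - \frac{1}{x} = - \frac{1}{x} - \frac{r}{4}$)
$n{\left(4 \left(-5\right),t{\left(2 \right)} \right)} \left(-5\right) - 12 = \left(- \frac{1}{4 \left(-5\right)} - -1\right) \left(-5\right) - 12 = \left(- \frac{1}{-20} + 1\right) \left(-5\right) - 12 = \left(\left(-1\right) \left(- \frac{1}{20}\right) + 1\right) \left(-5\right) - 12 = \left(\frac{1}{20} + 1\right) \left(-5\right) - 12 = \frac{21}{20} \left(-5\right) - 12 = - \frac{21}{4} - 12 = - \frac{69}{4}$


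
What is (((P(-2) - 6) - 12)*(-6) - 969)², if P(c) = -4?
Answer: 700569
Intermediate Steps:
(((P(-2) - 6) - 12)*(-6) - 969)² = (((-4 - 6) - 12)*(-6) - 969)² = ((-10 - 12)*(-6) - 969)² = (-22*(-6) - 969)² = (132 - 969)² = (-837)² = 700569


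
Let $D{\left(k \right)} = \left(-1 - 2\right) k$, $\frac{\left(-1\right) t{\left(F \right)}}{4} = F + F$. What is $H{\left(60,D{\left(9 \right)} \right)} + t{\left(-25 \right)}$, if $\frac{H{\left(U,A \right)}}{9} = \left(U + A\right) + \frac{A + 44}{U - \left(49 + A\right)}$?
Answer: $\frac{19039}{38} \approx 501.03$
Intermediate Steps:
$t{\left(F \right)} = - 8 F$ ($t{\left(F \right)} = - 4 \left(F + F\right) = - 4 \cdot 2 F = - 8 F$)
$D{\left(k \right)} = - 3 k$
$H{\left(U,A \right)} = 9 A + 9 U + \frac{9 \left(44 + A\right)}{-49 + U - A}$ ($H{\left(U,A \right)} = 9 \left(\left(U + A\right) + \frac{A + 44}{U - \left(49 + A\right)}\right) = 9 \left(\left(A + U\right) + \frac{44 + A}{-49 + U - A}\right) = 9 \left(A + U + \frac{44 + A}{-49 + U - A}\right) = 9 A + 9 U + \frac{9 \left(44 + A\right)}{-49 + U - A}$)
$H{\left(60,D{\left(9 \right)} \right)} + t{\left(-25 \right)} = \frac{9 \left(-44 + \left(\left(-3\right) 9\right)^{2} - 60^{2} + 48 \left(\left(-3\right) 9\right) + 49 \cdot 60\right)}{49 - 27 - 60} - -200 = \frac{9 \left(-44 + \left(-27\right)^{2} - 3600 + 48 \left(-27\right) + 2940\right)}{49 - 27 - 60} + 200 = \frac{9 \left(-44 + 729 - 3600 - 1296 + 2940\right)}{-38} + 200 = 9 \left(- \frac{1}{38}\right) \left(-1271\right) + 200 = \frac{11439}{38} + 200 = \frac{19039}{38}$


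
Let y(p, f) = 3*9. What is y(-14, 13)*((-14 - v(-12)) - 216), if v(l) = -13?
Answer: -5859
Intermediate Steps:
y(p, f) = 27
y(-14, 13)*((-14 - v(-12)) - 216) = 27*((-14 - 1*(-13)) - 216) = 27*((-14 + 13) - 216) = 27*(-1 - 216) = 27*(-217) = -5859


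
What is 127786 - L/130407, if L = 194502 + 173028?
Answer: 5554607124/43469 ≈ 1.2778e+5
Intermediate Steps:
L = 367530
127786 - L/130407 = 127786 - 367530/130407 = 127786 - 1*122510/43469 = 127786 - 122510/43469 = 5554607124/43469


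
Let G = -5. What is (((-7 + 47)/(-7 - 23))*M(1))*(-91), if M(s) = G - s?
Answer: -728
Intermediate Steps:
M(s) = -5 - s
(((-7 + 47)/(-7 - 23))*M(1))*(-91) = (((-7 + 47)/(-7 - 23))*(-5 - 1*1))*(-91) = ((40/(-30))*(-5 - 1))*(-91) = ((40*(-1/30))*(-6))*(-91) = -4/3*(-6)*(-91) = 8*(-91) = -728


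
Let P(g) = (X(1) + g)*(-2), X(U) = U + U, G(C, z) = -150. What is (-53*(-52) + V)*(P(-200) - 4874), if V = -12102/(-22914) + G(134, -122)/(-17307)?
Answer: -90651882888814/7343937 ≈ -1.2344e+7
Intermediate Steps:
X(U) = 2*U
V = 3942341/7343937 (V = -12102/(-22914) - 150/(-17307) = -12102*(-1/22914) - 150*(-1/17307) = 2017/3819 + 50/5769 = 3942341/7343937 ≈ 0.53682)
P(g) = -4 - 2*g (P(g) = (2*1 + g)*(-2) = (2 + g)*(-2) = -4 - 2*g)
(-53*(-52) + V)*(P(-200) - 4874) = (-53*(-52) + 3942341/7343937)*((-4 - 2*(-200)) - 4874) = (2756 + 3942341/7343937)*((-4 + 400) - 4874) = 20243832713*(396 - 4874)/7343937 = (20243832713/7343937)*(-4478) = -90651882888814/7343937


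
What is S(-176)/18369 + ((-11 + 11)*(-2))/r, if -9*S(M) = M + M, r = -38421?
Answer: 352/165321 ≈ 0.0021292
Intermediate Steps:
S(M) = -2*M/9 (S(M) = -(M + M)/9 = -2*M/9)
S(-176)/18369 + ((-11 + 11)*(-2))/r = -2/9*(-176)/18369 + ((-11 + 11)*(-2))/(-38421) = (352/9)*(1/18369) + (0*(-2))*(-1/38421) = 352/165321 + 0*(-1/38421) = 352/165321 + 0 = 352/165321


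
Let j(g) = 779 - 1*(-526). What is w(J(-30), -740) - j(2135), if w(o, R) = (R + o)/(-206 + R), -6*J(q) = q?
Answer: -1233795/946 ≈ -1304.2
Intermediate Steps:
J(q) = -q/6
w(o, R) = (R + o)/(-206 + R)
j(g) = 1305 (j(g) = 779 + 526 = 1305)
w(J(-30), -740) - j(2135) = (-740 - 1/6*(-30))/(-206 - 740) - 1*1305 = (-740 + 5)/(-946) - 1305 = -1/946*(-735) - 1305 = 735/946 - 1305 = -1233795/946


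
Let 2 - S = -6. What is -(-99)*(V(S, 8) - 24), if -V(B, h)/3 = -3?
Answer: -1485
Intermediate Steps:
S = 8 (S = 2 - 1*(-6) = 2 + 6 = 8)
V(B, h) = 9 (V(B, h) = -3*(-3) = 9)
-(-99)*(V(S, 8) - 24) = -(-99)*(9 - 24) = -(-99)*(-15) = -1*1485 = -1485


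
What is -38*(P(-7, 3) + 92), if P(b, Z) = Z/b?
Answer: -24358/7 ≈ -3479.7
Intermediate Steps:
-38*(P(-7, 3) + 92) = -38*(3/(-7) + 92) = -38*(3*(-1/7) + 92) = -38*(-3/7 + 92) = -38*641/7 = -24358/7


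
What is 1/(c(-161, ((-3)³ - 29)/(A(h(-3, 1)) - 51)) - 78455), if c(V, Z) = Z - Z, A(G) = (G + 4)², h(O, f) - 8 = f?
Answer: -1/78455 ≈ -1.2746e-5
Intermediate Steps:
h(O, f) = 8 + f
A(G) = (4 + G)²
c(V, Z) = 0
1/(c(-161, ((-3)³ - 29)/(A(h(-3, 1)) - 51)) - 78455) = 1/(0 - 78455) = 1/(-78455) = -1/78455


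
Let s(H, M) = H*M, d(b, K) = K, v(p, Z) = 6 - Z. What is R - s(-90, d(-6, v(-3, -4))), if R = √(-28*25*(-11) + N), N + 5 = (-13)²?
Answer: 900 + 2*√1966 ≈ 988.68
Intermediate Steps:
N = 164 (N = -5 + (-13)² = -5 + 169 = 164)
R = 2*√1966 (R = √(-28*25*(-11) + 164) = √(-700*(-11) + 164) = √(7700 + 164) = √7864 = 2*√1966 ≈ 88.679)
R - s(-90, d(-6, v(-3, -4))) = 2*√1966 - (-90)*(6 - 1*(-4)) = 2*√1966 - (-90)*(6 + 4) = 2*√1966 - (-90)*10 = 2*√1966 - 1*(-900) = 2*√1966 + 900 = 900 + 2*√1966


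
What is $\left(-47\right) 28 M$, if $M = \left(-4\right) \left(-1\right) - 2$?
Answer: $-2632$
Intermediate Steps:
$M = 2$ ($M = 4 - 2 = 2$)
$\left(-47\right) 28 M = \left(-47\right) 28 \cdot 2 = \left(-1316\right) 2 = -2632$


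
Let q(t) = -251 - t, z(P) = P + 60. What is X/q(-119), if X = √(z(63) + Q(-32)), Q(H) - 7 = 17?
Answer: -7*√3/132 ≈ -0.091851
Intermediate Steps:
Q(H) = 24 (Q(H) = 7 + 17 = 24)
z(P) = 60 + P
X = 7*√3 (X = √((60 + 63) + 24) = √(123 + 24) = √147 = 7*√3 ≈ 12.124)
X/q(-119) = (7*√3)/(-251 - 1*(-119)) = (7*√3)/(-251 + 119) = (7*√3)/(-132) = (7*√3)*(-1/132) = -7*√3/132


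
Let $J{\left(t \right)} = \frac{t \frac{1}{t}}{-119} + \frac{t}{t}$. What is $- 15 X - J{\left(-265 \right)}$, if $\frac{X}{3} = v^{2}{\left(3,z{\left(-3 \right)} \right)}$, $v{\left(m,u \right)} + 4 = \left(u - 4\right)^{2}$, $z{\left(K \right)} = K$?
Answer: $- \frac{10843993}{119} \approx -91126.0$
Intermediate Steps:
$v{\left(m,u \right)} = -4 + \left(-4 + u\right)^{2}$ ($v{\left(m,u \right)} = -4 + \left(u - 4\right)^{2} = -4 + \left(-4 + u\right)^{2}$)
$J{\left(t \right)} = \frac{118}{119}$ ($J{\left(t \right)} = 1 \left(- \frac{1}{119}\right) + 1 = - \frac{1}{119} + 1 = \frac{118}{119}$)
$X = 6075$ ($X = 3 \left(-4 + \left(-4 - 3\right)^{2}\right)^{2} = 3 \left(-4 + \left(-7\right)^{2}\right)^{2} = 3 \left(-4 + 49\right)^{2} = 3 \cdot 45^{2} = 3 \cdot 2025 = 6075$)
$- 15 X - J{\left(-265 \right)} = \left(-15\right) 6075 - \frac{118}{119} = -91125 - \frac{118}{119} = - \frac{10843993}{119}$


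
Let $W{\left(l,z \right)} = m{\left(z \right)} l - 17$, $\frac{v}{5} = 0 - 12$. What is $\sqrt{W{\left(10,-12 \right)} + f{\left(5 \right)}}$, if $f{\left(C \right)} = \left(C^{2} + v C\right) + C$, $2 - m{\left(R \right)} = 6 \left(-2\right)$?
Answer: $7 i \sqrt{3} \approx 12.124 i$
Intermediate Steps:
$v = -60$ ($v = 5 \left(0 - 12\right) = 5 \left(-12\right) = -60$)
$m{\left(R \right)} = 14$ ($m{\left(R \right)} = 2 - 6 \left(-2\right) = 2 - -12 = 2 + 12 = 14$)
$f{\left(C \right)} = C^{2} - 59 C$ ($f{\left(C \right)} = \left(C^{2} - 60 C\right) + C = C^{2} - 59 C$)
$W{\left(l,z \right)} = -17 + 14 l$ ($W{\left(l,z \right)} = 14 l - 17 = -17 + 14 l$)
$\sqrt{W{\left(10,-12 \right)} + f{\left(5 \right)}} = \sqrt{\left(-17 + 14 \cdot 10\right) + 5 \left(-59 + 5\right)} = \sqrt{\left(-17 + 140\right) + 5 \left(-54\right)} = \sqrt{123 - 270} = \sqrt{-147} = 7 i \sqrt{3}$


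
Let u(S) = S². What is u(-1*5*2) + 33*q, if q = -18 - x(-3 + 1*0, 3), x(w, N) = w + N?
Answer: -494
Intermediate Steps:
x(w, N) = N + w
q = -18 (q = -18 - (3 + (-3 + 1*0)) = -18 - (3 + (-3 + 0)) = -18 - (3 - 3) = -18 - 1*0 = -18 + 0 = -18)
u(-1*5*2) + 33*q = (-1*5*2)² + 33*(-18) = (-5*2)² - 594 = (-10)² - 594 = 100 - 594 = -494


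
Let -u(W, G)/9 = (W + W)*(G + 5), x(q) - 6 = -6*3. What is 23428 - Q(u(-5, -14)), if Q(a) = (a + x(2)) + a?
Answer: 25060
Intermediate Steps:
x(q) = -12 (x(q) = 6 - 6*3 = 6 - 18 = -12)
u(W, G) = -18*W*(5 + G) (u(W, G) = -9*(W + W)*(G + 5) = -9*2*W*(5 + G) = -18*W*(5 + G))
Q(a) = -12 + 2*a (Q(a) = (a - 12) + a = (-12 + a) + a = -12 + 2*a)
23428 - Q(u(-5, -14)) = 23428 - (-12 + 2*(-18*(-5)*(5 - 14))) = 23428 - (-12 + 2*(-18*(-5)*(-9))) = 23428 - (-12 + 2*(-810)) = 23428 - (-12 - 1620) = 23428 - 1*(-1632) = 23428 + 1632 = 25060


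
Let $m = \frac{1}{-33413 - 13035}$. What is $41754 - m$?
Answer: $\frac{1939389793}{46448} \approx 41754.0$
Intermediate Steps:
$m = - \frac{1}{46448}$ ($m = \frac{1}{-46448} = - \frac{1}{46448} \approx -2.1529 \cdot 10^{-5}$)
$41754 - m = 41754 - - \frac{1}{46448} = 41754 + \frac{1}{46448} = \frac{1939389793}{46448}$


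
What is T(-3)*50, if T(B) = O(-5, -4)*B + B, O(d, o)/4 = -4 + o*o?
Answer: -7350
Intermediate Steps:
O(d, o) = -16 + 4*o**2 (O(d, o) = 4*(-4 + o*o) = 4*(-4 + o**2) = -16 + 4*o**2)
T(B) = 49*B (T(B) = (-16 + 4*(-4)**2)*B + B = (-16 + 4*16)*B + B = (-16 + 64)*B + B = 48*B + B = 49*B)
T(-3)*50 = (49*(-3))*50 = -147*50 = -7350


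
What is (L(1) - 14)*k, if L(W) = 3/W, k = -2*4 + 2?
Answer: 66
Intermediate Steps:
k = -6 (k = -8 + 2 = -6)
(L(1) - 14)*k = (3/1 - 14)*(-6) = (3*1 - 14)*(-6) = (3 - 14)*(-6) = -11*(-6) = 66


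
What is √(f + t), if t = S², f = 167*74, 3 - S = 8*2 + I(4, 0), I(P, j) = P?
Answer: √12647 ≈ 112.46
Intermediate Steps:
S = -17 (S = 3 - (8*2 + 4) = 3 - (16 + 4) = 3 - 1*20 = 3 - 20 = -17)
f = 12358
t = 289 (t = (-17)² = 289)
√(f + t) = √(12358 + 289) = √12647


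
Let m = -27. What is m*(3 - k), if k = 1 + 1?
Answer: -27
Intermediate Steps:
k = 2
m*(3 - k) = -27*(3 - 1*2) = -27*(3 - 2) = -27*1 = -27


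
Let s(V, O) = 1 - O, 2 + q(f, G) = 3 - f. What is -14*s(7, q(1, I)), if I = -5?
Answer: -14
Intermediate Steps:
q(f, G) = 1 - f (q(f, G) = -2 + (3 - f) = 1 - f)
-14*s(7, q(1, I)) = -14*(1 - (1 - 1*1)) = -14*(1 - (1 - 1)) = -14*(1 - 1*0) = -14*(1 + 0) = -14*1 = -14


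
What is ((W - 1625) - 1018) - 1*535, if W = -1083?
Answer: -4261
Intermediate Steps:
((W - 1625) - 1018) - 1*535 = ((-1083 - 1625) - 1018) - 1*535 = (-2708 - 1018) - 535 = -3726 - 535 = -4261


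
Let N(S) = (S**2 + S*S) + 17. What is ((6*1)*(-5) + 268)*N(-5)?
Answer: 15946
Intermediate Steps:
N(S) = 17 + 2*S**2 (N(S) = (S**2 + S**2) + 17 = 2*S**2 + 17 = 17 + 2*S**2)
((6*1)*(-5) + 268)*N(-5) = ((6*1)*(-5) + 268)*(17 + 2*(-5)**2) = (6*(-5) + 268)*(17 + 2*25) = (-30 + 268)*(17 + 50) = 238*67 = 15946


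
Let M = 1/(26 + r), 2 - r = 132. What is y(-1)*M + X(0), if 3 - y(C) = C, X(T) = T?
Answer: -1/26 ≈ -0.038462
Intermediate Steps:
r = -130 (r = 2 - 1*132 = 2 - 132 = -130)
M = -1/104 (M = 1/(26 - 130) = 1/(-104) = -1/104 ≈ -0.0096154)
y(C) = 3 - C
y(-1)*M + X(0) = (3 - 1*(-1))*(-1/104) + 0 = (3 + 1)*(-1/104) + 0 = 4*(-1/104) + 0 = -1/26 + 0 = -1/26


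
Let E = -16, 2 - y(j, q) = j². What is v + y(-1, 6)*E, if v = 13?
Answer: -3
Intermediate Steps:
y(j, q) = 2 - j²
v + y(-1, 6)*E = 13 + (2 - 1*(-1)²)*(-16) = 13 + (2 - 1*1)*(-16) = 13 + (2 - 1)*(-16) = 13 + 1*(-16) = 13 - 16 = -3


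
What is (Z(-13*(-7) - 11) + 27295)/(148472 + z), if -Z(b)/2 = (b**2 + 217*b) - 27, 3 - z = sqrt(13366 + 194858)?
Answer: -2994889225/22044617401 - 242052*sqrt(1446)/22044617401 ≈ -0.13627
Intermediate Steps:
z = 3 - 12*sqrt(1446) (z = 3 - sqrt(13366 + 194858) = 3 - sqrt(208224) = 3 - 12*sqrt(1446) ≈ -453.32)
Z(b) = 54 - 434*b - 2*b**2 (Z(b) = -2*((b**2 + 217*b) - 27) = -2*(-27 + b**2 + 217*b) = 54 - 434*b - 2*b**2)
(Z(-13*(-7) - 11) + 27295)/(148472 + z) = ((54 - 434*(-13*(-7) - 11) - 2*(-13*(-7) - 11)**2) + 27295)/(148472 + (3 - 12*sqrt(1446))) = ((54 - 434*(91 - 11) - 2*(91 - 11)**2) + 27295)/(148475 - 12*sqrt(1446)) = ((54 - 434*80 - 2*80**2) + 27295)/(148475 - 12*sqrt(1446)) = ((54 - 34720 - 2*6400) + 27295)/(148475 - 12*sqrt(1446)) = ((54 - 34720 - 12800) + 27295)/(148475 - 12*sqrt(1446)) = (-47466 + 27295)/(148475 - 12*sqrt(1446)) = -20171/(148475 - 12*sqrt(1446))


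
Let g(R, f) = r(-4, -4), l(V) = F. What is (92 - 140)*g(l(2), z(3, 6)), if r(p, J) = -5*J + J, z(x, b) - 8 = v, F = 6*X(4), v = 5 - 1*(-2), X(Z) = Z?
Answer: -768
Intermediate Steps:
v = 7 (v = 5 + 2 = 7)
F = 24 (F = 6*4 = 24)
z(x, b) = 15 (z(x, b) = 8 + 7 = 15)
l(V) = 24
r(p, J) = -4*J
g(R, f) = 16 (g(R, f) = -4*(-4) = 16)
(92 - 140)*g(l(2), z(3, 6)) = (92 - 140)*16 = -48*16 = -768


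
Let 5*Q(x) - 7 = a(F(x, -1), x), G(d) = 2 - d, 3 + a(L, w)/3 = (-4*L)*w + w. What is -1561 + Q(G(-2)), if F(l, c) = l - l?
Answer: -1559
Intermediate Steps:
F(l, c) = 0
a(L, w) = -9 + 3*w - 12*L*w (a(L, w) = -9 + 3*((-4*L)*w + w) = -9 + 3*(-4*L*w + w) = -9 + 3*(w - 4*L*w) = -9 + (3*w - 12*L*w) = -9 + 3*w - 12*L*w)
Q(x) = -⅖ + 3*x/5 (Q(x) = 7/5 + (-9 + 3*x - 12*0*x)/5 = 7/5 + (-9 + 3*x + 0)/5 = 7/5 + (-9 + 3*x)/5 = 7/5 + (-9/5 + 3*x/5) = -⅖ + 3*x/5)
-1561 + Q(G(-2)) = -1561 + (-⅖ + 3*(2 - 1*(-2))/5) = -1561 + (-⅖ + 3*(2 + 2)/5) = -1561 + (-⅖ + (⅗)*4) = -1561 + (-⅖ + 12/5) = -1561 + 2 = -1559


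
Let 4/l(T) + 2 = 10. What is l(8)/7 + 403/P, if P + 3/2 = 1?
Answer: -11283/14 ≈ -805.93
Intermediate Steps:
P = -½ (P = -3/2 + 1 = -½ ≈ -0.50000)
l(T) = ½ (l(T) = 4/(-2 + 10) = 4/8 = 4*(⅛) = ½)
l(8)/7 + 403/P = (½)/7 + 403/(-½) = (½)*(⅐) + 403*(-2) = 1/14 - 806 = -11283/14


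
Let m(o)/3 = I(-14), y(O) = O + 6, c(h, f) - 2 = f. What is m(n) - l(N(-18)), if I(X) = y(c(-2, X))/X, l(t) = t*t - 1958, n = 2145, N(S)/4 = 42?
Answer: -183853/7 ≈ -26265.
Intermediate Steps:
c(h, f) = 2 + f
N(S) = 168 (N(S) = 4*42 = 168)
y(O) = 6 + O
l(t) = -1958 + t² (l(t) = t² - 1958 = -1958 + t²)
I(X) = (8 + X)/X (I(X) = (6 + (2 + X))/X = (8 + X)/X)
m(o) = 9/7 (m(o) = 3*((8 - 14)/(-14)) = 3*(-1/14*(-6)) = 3*(3/7) = 9/7)
m(n) - l(N(-18)) = 9/7 - (-1958 + 168²) = 9/7 - (-1958 + 28224) = 9/7 - 1*26266 = 9/7 - 26266 = -183853/7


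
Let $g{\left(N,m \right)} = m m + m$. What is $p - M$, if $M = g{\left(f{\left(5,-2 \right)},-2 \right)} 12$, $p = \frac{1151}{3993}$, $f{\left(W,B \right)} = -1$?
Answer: $- \frac{94681}{3993} \approx -23.712$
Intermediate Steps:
$p = \frac{1151}{3993}$ ($p = 1151 \cdot \frac{1}{3993} = \frac{1151}{3993} \approx 0.28825$)
$g{\left(N,m \right)} = m + m^{2}$ ($g{\left(N,m \right)} = m^{2} + m = m + m^{2}$)
$M = 24$ ($M = - 2 \left(1 - 2\right) 12 = \left(-2\right) \left(-1\right) 12 = 2 \cdot 12 = 24$)
$p - M = \frac{1151}{3993} - 24 = - \frac{94681}{3993}$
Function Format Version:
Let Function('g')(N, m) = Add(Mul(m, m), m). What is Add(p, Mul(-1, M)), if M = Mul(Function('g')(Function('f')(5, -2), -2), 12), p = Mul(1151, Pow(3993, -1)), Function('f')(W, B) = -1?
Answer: Rational(-94681, 3993) ≈ -23.712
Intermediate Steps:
p = Rational(1151, 3993) (p = Mul(1151, Rational(1, 3993)) = Rational(1151, 3993) ≈ 0.28825)
Function('g')(N, m) = Add(m, Pow(m, 2)) (Function('g')(N, m) = Add(Pow(m, 2), m) = Add(m, Pow(m, 2)))
M = 24 (M = Mul(Mul(-2, Add(1, -2)), 12) = Mul(Mul(-2, -1), 12) = Mul(2, 12) = 24)
Add(p, Mul(-1, M)) = Add(Rational(1151, 3993), Mul(-1, 24)) = Add(Rational(1151, 3993), -24) = Rational(-94681, 3993)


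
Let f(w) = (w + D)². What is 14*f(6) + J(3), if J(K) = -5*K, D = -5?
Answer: -1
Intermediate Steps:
f(w) = (-5 + w)² (f(w) = (w - 5)² = (-5 + w)²)
14*f(6) + J(3) = 14*(-5 + 6)² - 5*3 = 14*1² - 15 = 14*1 - 15 = 14 - 15 = -1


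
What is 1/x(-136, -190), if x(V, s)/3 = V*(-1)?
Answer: 1/408 ≈ 0.0024510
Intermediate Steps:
x(V, s) = -3*V (x(V, s) = 3*(V*(-1)) = 3*(-V) = -3*V)
1/x(-136, -190) = 1/(-3*(-136)) = 1/408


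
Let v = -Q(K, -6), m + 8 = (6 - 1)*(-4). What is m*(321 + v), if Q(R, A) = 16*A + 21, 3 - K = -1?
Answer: -11088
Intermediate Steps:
K = 4 (K = 3 - 1*(-1) = 3 + 1 = 4)
Q(R, A) = 21 + 16*A
m = -28 (m = -8 + (6 - 1)*(-4) = -8 + 5*(-4) = -8 - 20 = -28)
v = 75 (v = -(21 + 16*(-6)) = -(21 - 96) = -1*(-75) = 75)
m*(321 + v) = -28*(321 + 75) = -28*396 = -11088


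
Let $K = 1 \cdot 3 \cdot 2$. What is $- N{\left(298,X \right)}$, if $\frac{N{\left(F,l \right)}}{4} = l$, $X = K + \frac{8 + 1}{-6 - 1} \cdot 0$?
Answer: $-24$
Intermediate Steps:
$K = 6$ ($K = 3 \cdot 2 = 6$)
$X = 6$ ($X = 6 + \frac{8 + 1}{-6 - 1} \cdot 0 = 6 + \frac{9}{-7} \cdot 0 = 6 + 9 \left(- \frac{1}{7}\right) 0 = 6 - 0 = 6 + 0 = 6$)
$N{\left(F,l \right)} = 4 l$
$- N{\left(298,X \right)} = - 4 \cdot 6 = \left(-1\right) 24 = -24$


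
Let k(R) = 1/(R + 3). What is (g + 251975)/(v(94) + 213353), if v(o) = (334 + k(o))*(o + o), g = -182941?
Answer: 6696298/26786253 ≈ 0.24999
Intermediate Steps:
k(R) = 1/(3 + R)
v(o) = 2*o*(334 + 1/(3 + o)) (v(o) = (334 + 1/(3 + o))*(o + o) = (334 + 1/(3 + o))*(2*o) = 2*o*(334 + 1/(3 + o)))
(g + 251975)/(v(94) + 213353) = (-182941 + 251975)/(2*94*(1003 + 334*94)/(3 + 94) + 213353) = 69034/(2*94*(1003 + 31396)/97 + 213353) = 69034/(2*94*(1/97)*32399 + 213353) = 69034/(6091012/97 + 213353) = 69034/(26786253/97) = 69034*(97/26786253) = 6696298/26786253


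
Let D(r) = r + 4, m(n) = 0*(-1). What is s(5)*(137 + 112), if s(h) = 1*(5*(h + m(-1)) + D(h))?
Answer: 8466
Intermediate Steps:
m(n) = 0
D(r) = 4 + r
s(h) = 4 + 6*h (s(h) = 1*(5*(h + 0) + (4 + h)) = 1*(5*h + (4 + h)) = 1*(4 + 6*h) = 4 + 6*h)
s(5)*(137 + 112) = (4 + 6*5)*(137 + 112) = (4 + 30)*249 = 34*249 = 8466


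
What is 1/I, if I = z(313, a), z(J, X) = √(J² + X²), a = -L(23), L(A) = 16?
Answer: √3929/19645 ≈ 0.0031907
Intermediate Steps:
a = -16 (a = -1*16 = -16)
I = 5*√3929 (I = √(313² + (-16)²) = √(97969 + 256) = √98225 = 5*√3929 ≈ 313.41)
1/I = 1/(5*√3929) = √3929/19645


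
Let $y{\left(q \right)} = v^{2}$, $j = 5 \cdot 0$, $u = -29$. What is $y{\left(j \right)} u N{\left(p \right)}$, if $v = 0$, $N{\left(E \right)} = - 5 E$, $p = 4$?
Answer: $0$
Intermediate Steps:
$j = 0$
$y{\left(q \right)} = 0$ ($y{\left(q \right)} = 0^{2} = 0$)
$y{\left(j \right)} u N{\left(p \right)} = 0 \left(-29\right) \left(\left(-5\right) 4\right) = 0 \left(-20\right) = 0$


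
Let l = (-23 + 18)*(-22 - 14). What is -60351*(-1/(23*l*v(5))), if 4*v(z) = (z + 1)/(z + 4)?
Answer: 20117/230 ≈ 87.465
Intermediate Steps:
l = 180 (l = -5*(-36) = 180)
v(z) = (1 + z)/(4*(4 + z)) (v(z) = ((z + 1)/(z + 4))/4 = ((1 + z)/(4 + z))/4 = (1 + z)/(4*(4 + z)))
-60351*(-1/(23*l*v(5))) = -60351*(-(4 + 5)/(1035*(1 + 5))) = -60351/(-23*6/(4*9)*180) = -60351/(-23*⅙*180) = -60351/((-23/6*180)) = -60351/(-690) = -60351*(-1/690) = 20117/230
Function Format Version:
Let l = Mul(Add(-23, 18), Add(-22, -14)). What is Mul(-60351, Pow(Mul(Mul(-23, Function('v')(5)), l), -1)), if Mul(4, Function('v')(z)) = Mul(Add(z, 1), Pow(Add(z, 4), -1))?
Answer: Rational(20117, 230) ≈ 87.465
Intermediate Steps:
l = 180 (l = Mul(-5, -36) = 180)
Function('v')(z) = Mul(Rational(1, 4), Pow(Add(4, z), -1), Add(1, z)) (Function('v')(z) = Mul(Rational(1, 4), Mul(Add(z, 1), Pow(Add(z, 4), -1))) = Mul(Rational(1, 4), Mul(Add(1, z), Pow(Add(4, z), -1))) = Mul(Rational(1, 4), Mul(Pow(Add(4, z), -1), Add(1, z))) = Mul(Rational(1, 4), Pow(Add(4, z), -1), Add(1, z)))
Mul(-60351, Pow(Mul(Mul(-23, Function('v')(5)), l), -1)) = Mul(-60351, Pow(Mul(Mul(-23, Mul(Rational(1, 4), Pow(Add(4, 5), -1), Add(1, 5))), 180), -1)) = Mul(-60351, Pow(Mul(Mul(-23, Mul(Rational(1, 4), Pow(9, -1), 6)), 180), -1)) = Mul(-60351, Pow(Mul(Mul(-23, Mul(Rational(1, 4), Rational(1, 9), 6)), 180), -1)) = Mul(-60351, Pow(Mul(Mul(-23, Rational(1, 6)), 180), -1)) = Mul(-60351, Pow(Mul(Rational(-23, 6), 180), -1)) = Mul(-60351, Pow(-690, -1)) = Mul(-60351, Rational(-1, 690)) = Rational(20117, 230)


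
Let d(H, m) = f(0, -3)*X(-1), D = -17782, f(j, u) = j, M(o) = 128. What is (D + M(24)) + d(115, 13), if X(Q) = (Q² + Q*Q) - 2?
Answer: -17654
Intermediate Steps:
X(Q) = -2 + 2*Q² (X(Q) = (Q² + Q²) - 2 = 2*Q² - 2 = -2 + 2*Q²)
d(H, m) = 0 (d(H, m) = 0*(-2 + 2*(-1)²) = 0*(-2 + 2*1) = 0*(-2 + 2) = 0*0 = 0)
(D + M(24)) + d(115, 13) = (-17782 + 128) + 0 = -17654 + 0 = -17654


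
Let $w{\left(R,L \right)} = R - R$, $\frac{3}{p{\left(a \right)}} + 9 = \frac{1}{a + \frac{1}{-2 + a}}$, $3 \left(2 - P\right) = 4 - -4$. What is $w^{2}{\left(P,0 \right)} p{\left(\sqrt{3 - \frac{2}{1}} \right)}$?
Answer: $0$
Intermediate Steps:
$P = - \frac{2}{3}$ ($P = 2 - \frac{4 - -4}{3} = 2 - \frac{4 + 4}{3} = 2 - \frac{8}{3} = - \frac{2}{3} \approx -0.66667$)
$p{\left(a \right)} = \frac{3}{-9 + \frac{1}{a + \frac{1}{-2 + a}}}$
$w{\left(R,L \right)} = 0$
$w^{2}{\left(P,0 \right)} p{\left(\sqrt{3 - \frac{2}{1}} \right)} = 0^{2} \frac{3 \left(-1 - \left(\sqrt{3 - \frac{2}{1}}\right)^{2} + 2 \sqrt{3 - \frac{2}{1}}\right)}{11 - 19 \sqrt{3 - \frac{2}{1}} + 9 \left(\sqrt{3 - \frac{2}{1}}\right)^{2}} = 0 \frac{3 \left(-1 - \left(\sqrt{3 - 2}\right)^{2} + 2 \sqrt{3 - 2}\right)}{11 - 19 \sqrt{3 - 2} + 9 \left(\sqrt{3 - 2}\right)^{2}} = 0 \frac{3 \left(-1 - \left(\sqrt{1}\right)^{2} + 2 \sqrt{1}\right)}{11 - 19 \sqrt{1} + 9 \left(\sqrt{1}\right)^{2}} = 0 \frac{3 \left(-1 - 1^{2} + 2 \cdot 1\right)}{11 - 19 + 9 \cdot 1^{2}} = 0 \frac{3 \left(-1 - 1 + 2\right)}{11 - 19 + 9 \cdot 1} = 0 \frac{3 \left(-1 - 1 + 2\right)}{11 - 19 + 9} = 0 \cdot 3 \cdot 1^{-1} \cdot 0 = 0 \cdot 3 \cdot 1 \cdot 0 = 0 \cdot 0 = 0$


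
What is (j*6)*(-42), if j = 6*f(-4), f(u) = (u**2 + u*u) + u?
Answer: -42336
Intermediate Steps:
f(u) = u + 2*u**2 (f(u) = (u**2 + u**2) + u = 2*u**2 + u = u + 2*u**2)
j = 168 (j = 6*(-4*(1 + 2*(-4))) = 6*(-4*(1 - 8)) = 6*(-4*(-7)) = 6*28 = 168)
(j*6)*(-42) = (168*6)*(-42) = 1008*(-42) = -42336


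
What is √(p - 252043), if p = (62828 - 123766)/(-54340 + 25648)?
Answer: I*√5763550783946/4782 ≈ 502.04*I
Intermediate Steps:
p = 30469/14346 (p = -60938/(-28692) = -60938*(-1/28692) = 30469/14346 ≈ 2.1239)
√(p - 252043) = √(30469/14346 - 252043) = √(-3615778409/14346) = I*√5763550783946/4782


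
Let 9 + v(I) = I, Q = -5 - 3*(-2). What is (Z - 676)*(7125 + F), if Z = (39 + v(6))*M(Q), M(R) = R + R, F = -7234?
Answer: 65836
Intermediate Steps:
Q = 1 (Q = -5 + 6 = 1)
M(R) = 2*R
v(I) = -9 + I
Z = 72 (Z = (39 + (-9 + 6))*(2*1) = (39 - 3)*2 = 36*2 = 72)
(Z - 676)*(7125 + F) = (72 - 676)*(7125 - 7234) = -604*(-109) = 65836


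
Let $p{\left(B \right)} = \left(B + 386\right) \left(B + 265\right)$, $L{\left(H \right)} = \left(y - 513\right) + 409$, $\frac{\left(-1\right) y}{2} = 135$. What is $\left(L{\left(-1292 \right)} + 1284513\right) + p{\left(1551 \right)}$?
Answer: $4801731$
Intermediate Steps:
$y = -270$ ($y = \left(-2\right) 135 = -270$)
$L{\left(H \right)} = -374$ ($L{\left(H \right)} = \left(-270 - 513\right) + 409 = -783 + 409 = -374$)
$p{\left(B \right)} = \left(265 + B\right) \left(386 + B\right)$ ($p{\left(B \right)} = \left(386 + B\right) \left(265 + B\right) = \left(265 + B\right) \left(386 + B\right)$)
$\left(L{\left(-1292 \right)} + 1284513\right) + p{\left(1551 \right)} = \left(-374 + 1284513\right) + \left(102290 + 1551^{2} + 651 \cdot 1551\right) = 1284139 + \left(102290 + 2405601 + 1009701\right) = 1284139 + 3517592 = 4801731$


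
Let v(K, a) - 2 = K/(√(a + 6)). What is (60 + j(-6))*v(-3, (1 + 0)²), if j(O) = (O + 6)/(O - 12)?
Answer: 120 - 180*√7/7 ≈ 51.966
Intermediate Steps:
j(O) = (6 + O)/(-12 + O)
v(K, a) = 2 + K/√(6 + a) (v(K, a) = 2 + K/(√(a + 6)) = 2 + K/(√(6 + a)) = 2 + K/√(6 + a))
(60 + j(-6))*v(-3, (1 + 0)²) = (60 + (6 - 6)/(-12 - 6))*(2 - 3/√(6 + (1 + 0)²)) = (60 + 0/(-18))*(2 - 3/√(6 + 1²)) = (60 - 1/18*0)*(2 - 3/√(6 + 1)) = (60 + 0)*(2 - 3*√7/7) = 60*(2 - 3*√7/7) = 120 - 180*√7/7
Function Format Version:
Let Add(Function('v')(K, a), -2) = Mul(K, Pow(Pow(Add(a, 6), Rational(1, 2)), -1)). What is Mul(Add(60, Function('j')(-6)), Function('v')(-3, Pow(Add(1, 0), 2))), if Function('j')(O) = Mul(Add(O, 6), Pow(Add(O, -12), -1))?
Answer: Add(120, Mul(Rational(-180, 7), Pow(7, Rational(1, 2)))) ≈ 51.966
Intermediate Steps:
Function('j')(O) = Mul(Pow(Add(-12, O), -1), Add(6, O)) (Function('j')(O) = Mul(Add(6, O), Pow(Add(-12, O), -1)) = Mul(Pow(Add(-12, O), -1), Add(6, O)))
Function('v')(K, a) = Add(2, Mul(K, Pow(Add(6, a), Rational(-1, 2)))) (Function('v')(K, a) = Add(2, Mul(K, Pow(Pow(Add(a, 6), Rational(1, 2)), -1))) = Add(2, Mul(K, Pow(Pow(Add(6, a), Rational(1, 2)), -1))) = Add(2, Mul(K, Pow(Add(6, a), Rational(-1, 2)))))
Mul(Add(60, Function('j')(-6)), Function('v')(-3, Pow(Add(1, 0), 2))) = Mul(Add(60, Mul(Pow(Add(-12, -6), -1), Add(6, -6))), Add(2, Mul(-3, Pow(Add(6, Pow(Add(1, 0), 2)), Rational(-1, 2))))) = Mul(Add(60, Mul(Pow(-18, -1), 0)), Add(2, Mul(-3, Pow(Add(6, Pow(1, 2)), Rational(-1, 2))))) = Mul(Add(60, Mul(Rational(-1, 18), 0)), Add(2, Mul(-3, Pow(Add(6, 1), Rational(-1, 2))))) = Mul(Add(60, 0), Add(2, Mul(-3, Pow(7, Rational(-1, 2))))) = Mul(60, Add(2, Mul(-3, Mul(Rational(1, 7), Pow(7, Rational(1, 2)))))) = Mul(60, Add(2, Mul(Rational(-3, 7), Pow(7, Rational(1, 2))))) = Add(120, Mul(Rational(-180, 7), Pow(7, Rational(1, 2))))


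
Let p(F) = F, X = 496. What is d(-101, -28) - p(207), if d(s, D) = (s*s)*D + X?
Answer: -285339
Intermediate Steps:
d(s, D) = 496 + D*s² (d(s, D) = (s*s)*D + 496 = s²*D + 496 = D*s² + 496 = 496 + D*s²)
d(-101, -28) - p(207) = (496 - 28*(-101)²) - 1*207 = (496 - 28*10201) - 207 = (496 - 285628) - 207 = -285132 - 207 = -285339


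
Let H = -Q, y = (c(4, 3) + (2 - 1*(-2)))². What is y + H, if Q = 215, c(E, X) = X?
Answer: -166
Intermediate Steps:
y = 49 (y = (3 + (2 - 1*(-2)))² = (3 + (2 + 2))² = (3 + 4)² = 7² = 49)
H = -215 (H = -1*215 = -215)
y + H = 49 - 215 = -166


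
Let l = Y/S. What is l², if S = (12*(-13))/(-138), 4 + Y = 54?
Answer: 330625/169 ≈ 1956.4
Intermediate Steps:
Y = 50 (Y = -4 + 54 = 50)
S = 26/23 (S = -156*(-1/138) = 26/23 ≈ 1.1304)
l = 575/13 (l = 50/(26/23) = 50*(23/26) = 575/13 ≈ 44.231)
l² = (575/13)² = 330625/169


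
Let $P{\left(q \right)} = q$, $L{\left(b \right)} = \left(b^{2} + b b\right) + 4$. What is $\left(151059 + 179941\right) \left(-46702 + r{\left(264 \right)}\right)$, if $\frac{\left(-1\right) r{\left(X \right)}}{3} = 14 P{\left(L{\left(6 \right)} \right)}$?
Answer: $-16514914000$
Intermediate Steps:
$L{\left(b \right)} = 4 + 2 b^{2}$ ($L{\left(b \right)} = \left(b^{2} + b^{2}\right) + 4 = 2 b^{2} + 4 = 4 + 2 b^{2}$)
$r{\left(X \right)} = -3192$ ($r{\left(X \right)} = - 3 \cdot 14 \left(4 + 2 \cdot 6^{2}\right) = - 3 \cdot 14 \left(4 + 2 \cdot 36\right) = - 3 \cdot 14 \left(4 + 72\right) = - 3 \cdot 14 \cdot 76 = \left(-3\right) 1064 = -3192$)
$\left(151059 + 179941\right) \left(-46702 + r{\left(264 \right)}\right) = \left(151059 + 179941\right) \left(-46702 - 3192\right) = 331000 \left(-49894\right) = -16514914000$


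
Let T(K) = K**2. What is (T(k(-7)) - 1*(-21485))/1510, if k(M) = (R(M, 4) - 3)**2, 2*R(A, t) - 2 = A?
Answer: 358401/24160 ≈ 14.834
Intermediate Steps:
R(A, t) = 1 + A/2
k(M) = (-2 + M/2)**2 (k(M) = ((1 + M/2) - 3)**2 = (-2 + M/2)**2)
(T(k(-7)) - 1*(-21485))/1510 = (((-4 - 7)**2/4)**2 - 1*(-21485))/1510 = (((1/4)*(-11)**2)**2 + 21485)*(1/1510) = (((1/4)*121)**2 + 21485)*(1/1510) = ((121/4)**2 + 21485)*(1/1510) = (14641/16 + 21485)*(1/1510) = (358401/16)*(1/1510) = 358401/24160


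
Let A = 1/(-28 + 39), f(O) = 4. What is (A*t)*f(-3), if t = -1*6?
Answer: -24/11 ≈ -2.1818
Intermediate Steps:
t = -6
A = 1/11 ≈ 0.090909
(A*t)*f(-3) = ((1/11)*(-6))*4 = -6/11*4 = -24/11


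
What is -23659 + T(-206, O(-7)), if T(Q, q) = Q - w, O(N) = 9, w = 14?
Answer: -23879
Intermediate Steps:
T(Q, q) = -14 + Q (T(Q, q) = Q - 1*14 = Q - 14 = -14 + Q)
-23659 + T(-206, O(-7)) = -23659 + (-14 - 206) = -23659 - 220 = -23879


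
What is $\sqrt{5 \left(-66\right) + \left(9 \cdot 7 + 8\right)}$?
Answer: $i \sqrt{259} \approx 16.093 i$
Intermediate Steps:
$\sqrt{5 \left(-66\right) + \left(9 \cdot 7 + 8\right)} = \sqrt{-330 + \left(63 + 8\right)} = \sqrt{-330 + 71} = \sqrt{-259} = i \sqrt{259}$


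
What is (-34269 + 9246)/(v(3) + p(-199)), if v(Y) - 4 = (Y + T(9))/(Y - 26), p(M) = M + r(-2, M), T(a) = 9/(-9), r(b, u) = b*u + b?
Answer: -575529/4621 ≈ -124.55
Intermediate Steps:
r(b, u) = b + b*u
T(a) = -1 (T(a) = 9*(-1/9) = -1)
p(M) = -2 - M (p(M) = M - 2*(1 + M) = M + (-2 - 2*M) = -2 - M)
v(Y) = 4 + (-1 + Y)/(-26 + Y) (v(Y) = 4 + (Y - 1)/(Y - 26) = 4 + (-1 + Y)/(-26 + Y))
(-34269 + 9246)/(v(3) + p(-199)) = (-34269 + 9246)/(5*(-21 + 3)/(-26 + 3) + (-2 - 1*(-199))) = -25023/(5*(-18)/(-23) + (-2 + 199)) = -25023/(5*(-1/23)*(-18) + 197) = -25023/(90/23 + 197) = -25023/4621/23 = -25023*23/4621 = -575529/4621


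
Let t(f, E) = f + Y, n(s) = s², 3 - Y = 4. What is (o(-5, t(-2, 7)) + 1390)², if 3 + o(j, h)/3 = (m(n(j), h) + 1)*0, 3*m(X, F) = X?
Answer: 1907161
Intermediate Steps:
Y = -1 (Y = 3 - 1*4 = 3 - 4 = -1)
m(X, F) = X/3
t(f, E) = -1 + f (t(f, E) = f - 1 = -1 + f)
o(j, h) = -9 (o(j, h) = -9 + 3*((j²/3 + 1)*0) = -9 + 3*((1 + j²/3)*0) = -9 + 3*0 = -9 + 0 = -9)
(o(-5, t(-2, 7)) + 1390)² = (-9 + 1390)² = 1381² = 1907161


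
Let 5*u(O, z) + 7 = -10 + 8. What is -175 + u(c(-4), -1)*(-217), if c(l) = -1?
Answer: 1078/5 ≈ 215.60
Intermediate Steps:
u(O, z) = -9/5 (u(O, z) = -7/5 + (-10 + 8)/5 = -7/5 + (⅕)*(-2) = -7/5 - ⅖ = -9/5)
-175 + u(c(-4), -1)*(-217) = -175 - 9/5*(-217) = -175 + 1953/5 = 1078/5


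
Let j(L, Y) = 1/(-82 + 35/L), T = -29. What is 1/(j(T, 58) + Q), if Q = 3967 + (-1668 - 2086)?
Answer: 2413/513940 ≈ 0.0046951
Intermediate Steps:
Q = 213 (Q = 3967 - 3754 = 213)
1/(j(T, 58) + Q) = 1/(-1*(-29)/(-35 + 82*(-29)) + 213) = 1/(-1*(-29)/(-35 - 2378) + 213) = 1/(-1*(-29)/(-2413) + 213) = 1/(-1*(-29)*(-1/2413) + 213) = 1/(-29/2413 + 213) = 1/(513940/2413) = 2413/513940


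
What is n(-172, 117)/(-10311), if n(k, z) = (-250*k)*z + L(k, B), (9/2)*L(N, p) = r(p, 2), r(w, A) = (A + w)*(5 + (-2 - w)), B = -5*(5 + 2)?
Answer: -15092164/30933 ≈ -487.90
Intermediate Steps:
B = -35 (B = -5*7 = -35)
r(w, A) = (3 - w)*(A + w) (r(w, A) = (A + w)*(3 - w) = (3 - w)*(A + w))
L(N, p) = 4/3 - 2*p²/9 + 2*p/9 (L(N, p) = 2*(-p² + 3*2 + 3*p - 1*2*p)/9 = 2*(-p² + 6 + 3*p - 2*p)/9 = 2*(6 + p - p²)/9 = 4/3 - 2*p²/9 + 2*p/9)
n(k, z) = -836/3 - 250*k*z (n(k, z) = (-250*k)*z + (4/3 - 2/9*(-35)² + (2/9)*(-35)) = -250*k*z + (4/3 - 2/9*1225 - 70/9) = -250*k*z + (4/3 - 2450/9 - 70/9) = -250*k*z - 836/3 = -836/3 - 250*k*z)
n(-172, 117)/(-10311) = (-836/3 - 250*(-172)*117)/(-10311) = (-836/3 + 5031000)*(-1/10311) = (15092164/3)*(-1/10311) = -15092164/30933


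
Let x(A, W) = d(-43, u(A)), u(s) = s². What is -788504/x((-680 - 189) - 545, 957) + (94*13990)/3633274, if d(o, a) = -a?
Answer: 686772098232/908044187813 ≈ 0.75632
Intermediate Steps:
x(A, W) = -A²
-788504/x((-680 - 189) - 545, 957) + (94*13990)/3633274 = -788504*(-1/((-680 - 189) - 545)²) + (94*13990)/3633274 = -788504*(-1/(-869 - 545)²) + 1315060*(1/3633274) = -788504/((-1*(-1414)²)) + 657530/1816637 = -788504/((-1*1999396)) + 657530/1816637 = -788504/(-1999396) + 657530/1816637 = -788504*(-1/1999396) + 657530/1816637 = 197126/499849 + 657530/1816637 = 686772098232/908044187813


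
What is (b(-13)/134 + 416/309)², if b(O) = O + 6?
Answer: 2870923561/1714456836 ≈ 1.6745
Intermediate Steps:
b(O) = 6 + O
(b(-13)/134 + 416/309)² = ((6 - 13)/134 + 416/309)² = (-7*1/134 + 416*(1/309))² = (-7/134 + 416/309)² = (53581/41406)² = 2870923561/1714456836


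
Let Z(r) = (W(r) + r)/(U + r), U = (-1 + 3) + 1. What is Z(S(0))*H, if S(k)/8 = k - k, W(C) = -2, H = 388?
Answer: -776/3 ≈ -258.67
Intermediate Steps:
U = 3 (U = 2 + 1 = 3)
S(k) = 0 (S(k) = 8*(k - k) = 8*0 = 0)
Z(r) = (-2 + r)/(3 + r)
Z(S(0))*H = ((-2 + 0)/(3 + 0))*388 = (-2/3)*388 = ((⅓)*(-2))*388 = -⅔*388 = -776/3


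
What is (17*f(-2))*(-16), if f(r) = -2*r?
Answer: -1088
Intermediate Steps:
(17*f(-2))*(-16) = (17*(-2*(-2)))*(-16) = (17*4)*(-16) = 68*(-16) = -1088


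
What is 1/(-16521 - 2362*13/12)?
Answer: -6/114479 ≈ -5.2411e-5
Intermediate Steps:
1/(-16521 - 2362*13/12) = 1/(-16521 - 1*15353/6) = 1/(-16521 - 15353/6) = 1/(-114479/6) = -6/114479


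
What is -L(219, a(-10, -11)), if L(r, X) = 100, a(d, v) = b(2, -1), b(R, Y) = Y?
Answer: -100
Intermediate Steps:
a(d, v) = -1
-L(219, a(-10, -11)) = -1*100 = -100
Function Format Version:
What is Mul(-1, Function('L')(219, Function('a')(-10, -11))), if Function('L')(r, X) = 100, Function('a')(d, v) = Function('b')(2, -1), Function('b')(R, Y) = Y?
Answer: -100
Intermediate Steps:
Function('a')(d, v) = -1
Mul(-1, Function('L')(219, Function('a')(-10, -11))) = Mul(-1, 100) = -100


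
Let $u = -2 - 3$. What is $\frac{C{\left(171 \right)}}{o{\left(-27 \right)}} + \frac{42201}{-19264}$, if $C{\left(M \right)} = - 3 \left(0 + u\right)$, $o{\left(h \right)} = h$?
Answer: $- \frac{476129}{173376} \approx -2.7462$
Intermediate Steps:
$u = -5$
$C{\left(M \right)} = 15$ ($C{\left(M \right)} = - 3 \left(0 - 5\right) = \left(-3\right) \left(-5\right) = 15$)
$\frac{C{\left(171 \right)}}{o{\left(-27 \right)}} + \frac{42201}{-19264} = \frac{15}{-27} + \frac{42201}{-19264} = 15 \left(- \frac{1}{27}\right) + 42201 \left(- \frac{1}{19264}\right) = - \frac{5}{9} - \frac{42201}{19264} = - \frac{476129}{173376}$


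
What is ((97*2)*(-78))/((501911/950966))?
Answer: -14390017512/501911 ≈ -28670.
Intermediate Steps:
((97*2)*(-78))/((501911/950966)) = (194*(-78))/((501911*(1/950966))) = -15132/501911/950966 = -15132*950966/501911 = -14390017512/501911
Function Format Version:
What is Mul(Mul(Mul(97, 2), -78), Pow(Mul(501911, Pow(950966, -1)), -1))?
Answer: Rational(-14390017512, 501911) ≈ -28670.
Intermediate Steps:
Mul(Mul(Mul(97, 2), -78), Pow(Mul(501911, Pow(950966, -1)), -1)) = Mul(Mul(194, -78), Pow(Mul(501911, Rational(1, 950966)), -1)) = Mul(-15132, Pow(Rational(501911, 950966), -1)) = Mul(-15132, Rational(950966, 501911)) = Rational(-14390017512, 501911)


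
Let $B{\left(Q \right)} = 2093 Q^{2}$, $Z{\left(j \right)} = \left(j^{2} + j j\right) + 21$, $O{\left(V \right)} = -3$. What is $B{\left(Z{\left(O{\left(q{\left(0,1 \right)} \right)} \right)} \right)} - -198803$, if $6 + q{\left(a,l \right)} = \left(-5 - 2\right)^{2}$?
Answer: $3382256$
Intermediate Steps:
$q{\left(a,l \right)} = 43$ ($q{\left(a,l \right)} = -6 + \left(-5 - 2\right)^{2} = -6 + \left(-7\right)^{2} = -6 + 49 = 43$)
$Z{\left(j \right)} = 21 + 2 j^{2}$ ($Z{\left(j \right)} = \left(j^{2} + j^{2}\right) + 21 = 2 j^{2} + 21 = 21 + 2 j^{2}$)
$B{\left(Z{\left(O{\left(q{\left(0,1 \right)} \right)} \right)} \right)} - -198803 = 2093 \left(21 + 2 \left(-3\right)^{2}\right)^{2} - -198803 = 2093 \left(21 + 2 \cdot 9\right)^{2} + 198803 = 2093 \left(21 + 18\right)^{2} + 198803 = 2093 \cdot 39^{2} + 198803 = 2093 \cdot 1521 + 198803 = 3183453 + 198803 = 3382256$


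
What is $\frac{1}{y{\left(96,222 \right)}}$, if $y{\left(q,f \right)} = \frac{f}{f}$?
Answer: $1$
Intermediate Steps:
$y{\left(q,f \right)} = 1$
$\frac{1}{y{\left(96,222 \right)}} = 1^{-1} = 1$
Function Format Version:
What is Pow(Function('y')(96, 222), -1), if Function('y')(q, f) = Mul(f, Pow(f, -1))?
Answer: 1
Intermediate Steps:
Function('y')(q, f) = 1
Pow(Function('y')(96, 222), -1) = Pow(1, -1) = 1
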